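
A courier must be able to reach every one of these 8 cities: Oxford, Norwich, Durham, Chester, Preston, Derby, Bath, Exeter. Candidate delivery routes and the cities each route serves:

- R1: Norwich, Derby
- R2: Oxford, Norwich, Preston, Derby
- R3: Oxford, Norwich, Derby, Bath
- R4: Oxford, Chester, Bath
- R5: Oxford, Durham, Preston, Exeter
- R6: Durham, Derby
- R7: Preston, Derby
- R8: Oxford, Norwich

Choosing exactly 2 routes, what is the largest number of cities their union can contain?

7

Choosing R3, R5 covers {Oxford, Norwich, Durham, Preston, Derby, Bath, Exeter} — 7 cities.
No choice of 2 routes does better; here Chester is left uncovered.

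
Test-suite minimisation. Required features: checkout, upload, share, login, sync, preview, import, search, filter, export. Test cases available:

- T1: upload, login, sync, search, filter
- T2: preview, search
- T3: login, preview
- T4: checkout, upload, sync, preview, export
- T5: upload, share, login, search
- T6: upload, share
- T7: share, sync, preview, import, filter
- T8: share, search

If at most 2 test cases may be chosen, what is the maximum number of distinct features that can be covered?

Choosing T1, T4 covers {checkout, upload, login, sync, preview, search, filter, export} — 8 features.
No choice of 2 test cases does better; here share, import are left uncovered.

8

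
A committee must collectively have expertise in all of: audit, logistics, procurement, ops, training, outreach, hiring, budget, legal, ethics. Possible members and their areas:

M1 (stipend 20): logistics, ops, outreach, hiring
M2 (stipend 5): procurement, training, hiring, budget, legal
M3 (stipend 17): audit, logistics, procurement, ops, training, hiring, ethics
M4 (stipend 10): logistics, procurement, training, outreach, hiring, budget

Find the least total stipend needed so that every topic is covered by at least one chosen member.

32

M2, M3, M4 cover every topic at stipend 5 + 17 + 10 = 32.
Any cover uses at least 3 members; among all covering selections none totals below 32.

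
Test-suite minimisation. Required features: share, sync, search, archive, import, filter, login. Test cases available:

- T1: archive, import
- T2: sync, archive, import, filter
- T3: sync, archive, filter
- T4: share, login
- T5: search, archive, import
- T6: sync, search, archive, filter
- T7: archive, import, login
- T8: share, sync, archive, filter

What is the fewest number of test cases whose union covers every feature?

T1, T4, T6 together cover {share, sync, search, archive, import, filter, login} — every feature.
No 2 of the 8 test cases cover everything (all 28 pairs fall short), so 3 is minimum.

3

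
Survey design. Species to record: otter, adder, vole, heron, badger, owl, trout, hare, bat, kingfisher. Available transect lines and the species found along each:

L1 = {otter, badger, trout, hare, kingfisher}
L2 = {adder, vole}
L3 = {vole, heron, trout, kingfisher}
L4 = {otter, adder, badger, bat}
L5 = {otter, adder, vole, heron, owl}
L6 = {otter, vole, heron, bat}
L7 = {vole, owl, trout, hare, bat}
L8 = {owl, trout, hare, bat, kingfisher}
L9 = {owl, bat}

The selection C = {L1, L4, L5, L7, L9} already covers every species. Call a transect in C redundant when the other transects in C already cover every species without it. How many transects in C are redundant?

3

Drop L1: kingfisher uncovered — not redundant.
Drop L4: the rest still cover every species — redundant.
Drop L5: heron uncovered — not redundant.
Drop L7: the rest still cover every species — redundant.
Drop L9: the rest still cover every species — redundant.
3 redundant: L4, L7, L9.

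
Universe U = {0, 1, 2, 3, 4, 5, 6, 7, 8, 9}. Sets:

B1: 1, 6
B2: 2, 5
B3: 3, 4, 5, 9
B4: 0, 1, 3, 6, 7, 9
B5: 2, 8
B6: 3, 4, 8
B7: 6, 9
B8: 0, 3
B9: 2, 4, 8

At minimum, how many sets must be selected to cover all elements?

3

B2, B4, B6 together cover {0, 1, 2, 3, 4, 5, 6, 7, 8, 9} — every element.
No 2 of the 9 sets cover everything (all 36 pairs fall short), so 3 is minimum.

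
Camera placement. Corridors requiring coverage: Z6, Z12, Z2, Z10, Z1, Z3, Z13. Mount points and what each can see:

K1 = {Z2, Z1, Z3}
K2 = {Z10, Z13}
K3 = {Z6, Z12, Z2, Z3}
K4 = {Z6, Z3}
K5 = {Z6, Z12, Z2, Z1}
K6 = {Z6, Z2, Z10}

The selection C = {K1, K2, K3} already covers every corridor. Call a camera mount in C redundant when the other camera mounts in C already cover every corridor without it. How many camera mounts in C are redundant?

0

Drop K1: Z1 uncovered — not redundant.
Drop K2: Z10, Z13 uncovered — not redundant.
Drop K3: Z6, Z12 uncovered — not redundant.
None of the camera mounts in C is redundant.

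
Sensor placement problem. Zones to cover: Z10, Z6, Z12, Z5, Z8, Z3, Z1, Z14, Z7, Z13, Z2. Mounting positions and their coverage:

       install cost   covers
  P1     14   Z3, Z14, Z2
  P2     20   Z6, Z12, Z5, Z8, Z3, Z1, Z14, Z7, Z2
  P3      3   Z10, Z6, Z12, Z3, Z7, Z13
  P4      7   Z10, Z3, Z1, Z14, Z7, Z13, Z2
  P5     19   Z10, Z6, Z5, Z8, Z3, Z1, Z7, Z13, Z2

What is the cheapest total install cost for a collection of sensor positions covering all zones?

P2, P3 cover every zone at install cost 20 + 3 = 23.
Any cover uses at least 2 sensor positions; among all covering selections none totals below 23.

23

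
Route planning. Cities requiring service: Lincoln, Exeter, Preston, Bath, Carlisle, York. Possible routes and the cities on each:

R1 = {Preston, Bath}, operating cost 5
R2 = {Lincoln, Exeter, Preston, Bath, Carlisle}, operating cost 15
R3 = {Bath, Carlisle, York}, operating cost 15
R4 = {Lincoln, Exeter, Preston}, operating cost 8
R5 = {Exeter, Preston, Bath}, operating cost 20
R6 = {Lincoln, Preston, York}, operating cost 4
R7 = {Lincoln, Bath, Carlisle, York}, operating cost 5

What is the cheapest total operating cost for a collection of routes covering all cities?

R4, R7 cover every city at operating cost 8 + 5 = 13.
Any cover uses at least 2 routes; among all covering selections none totals below 13.

13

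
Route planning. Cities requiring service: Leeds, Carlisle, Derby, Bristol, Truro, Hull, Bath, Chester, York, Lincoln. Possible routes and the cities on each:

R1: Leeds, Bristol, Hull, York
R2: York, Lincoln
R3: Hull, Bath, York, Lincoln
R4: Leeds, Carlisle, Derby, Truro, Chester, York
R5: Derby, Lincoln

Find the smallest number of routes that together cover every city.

R1, R3, R4 together cover {Leeds, Carlisle, Derby, Bristol, Truro, Hull, Bath, Chester, York, Lincoln} — every city.
No 2 of the 5 routes cover everything (all 10 pairs fall short), so 3 is minimum.

3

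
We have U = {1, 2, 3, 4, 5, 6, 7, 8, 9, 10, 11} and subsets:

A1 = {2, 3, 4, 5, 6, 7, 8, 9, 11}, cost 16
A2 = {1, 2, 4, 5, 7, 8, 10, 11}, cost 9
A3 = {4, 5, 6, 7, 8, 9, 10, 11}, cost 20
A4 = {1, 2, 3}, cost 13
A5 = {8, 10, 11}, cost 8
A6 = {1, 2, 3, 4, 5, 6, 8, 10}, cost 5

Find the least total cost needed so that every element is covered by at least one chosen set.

21

A1, A6 cover every element at cost 16 + 5 = 21.
Any cover uses at least 2 sets; among all covering selections none totals below 21.
Greedy by coverage-per-cost would pick A6, A2, A1 for 30 — worse than the optimum 21.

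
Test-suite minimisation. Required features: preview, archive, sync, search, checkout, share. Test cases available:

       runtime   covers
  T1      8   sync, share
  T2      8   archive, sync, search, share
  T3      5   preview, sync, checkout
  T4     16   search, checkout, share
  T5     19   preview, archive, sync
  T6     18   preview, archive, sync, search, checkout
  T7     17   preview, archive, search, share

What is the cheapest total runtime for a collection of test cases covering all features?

13

T2, T3 cover every feature at runtime 8 + 5 = 13.
Any cover uses at least 2 test cases; among all covering selections none totals below 13.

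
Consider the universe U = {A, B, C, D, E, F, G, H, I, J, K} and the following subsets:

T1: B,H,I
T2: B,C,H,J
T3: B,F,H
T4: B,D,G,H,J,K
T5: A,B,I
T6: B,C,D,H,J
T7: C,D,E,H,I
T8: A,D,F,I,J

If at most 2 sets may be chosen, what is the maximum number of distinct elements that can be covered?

Choosing T4, T7 covers {B, C, D, E, G, H, I, J, K} — 9 elements.
No choice of 2 sets does better; here A, F are left uncovered.

9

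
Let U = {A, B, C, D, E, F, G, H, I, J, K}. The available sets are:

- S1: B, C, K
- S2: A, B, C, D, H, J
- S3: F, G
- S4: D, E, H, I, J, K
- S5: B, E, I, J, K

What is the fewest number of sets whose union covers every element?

3

S2, S3, S4 together cover {A, B, C, D, E, F, G, H, I, J, K} — every element.
No 2 of the 5 sets cover everything (all 10 pairs fall short), so 3 is minimum.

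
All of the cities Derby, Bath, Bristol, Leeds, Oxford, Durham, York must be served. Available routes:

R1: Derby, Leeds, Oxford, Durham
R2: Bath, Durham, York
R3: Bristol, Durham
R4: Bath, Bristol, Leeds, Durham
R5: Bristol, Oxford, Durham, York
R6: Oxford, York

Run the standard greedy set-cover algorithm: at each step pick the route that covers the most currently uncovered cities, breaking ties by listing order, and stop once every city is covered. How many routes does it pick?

3

Pick 1: R1 covers 4 new cities (Derby, Leeds, Oxford, Durham).
Pick 2: R2 covers 2 new cities (Bath, York).
Pick 3: R3 covers 1 new cities (Bristol).
Greedy uses 3 routes.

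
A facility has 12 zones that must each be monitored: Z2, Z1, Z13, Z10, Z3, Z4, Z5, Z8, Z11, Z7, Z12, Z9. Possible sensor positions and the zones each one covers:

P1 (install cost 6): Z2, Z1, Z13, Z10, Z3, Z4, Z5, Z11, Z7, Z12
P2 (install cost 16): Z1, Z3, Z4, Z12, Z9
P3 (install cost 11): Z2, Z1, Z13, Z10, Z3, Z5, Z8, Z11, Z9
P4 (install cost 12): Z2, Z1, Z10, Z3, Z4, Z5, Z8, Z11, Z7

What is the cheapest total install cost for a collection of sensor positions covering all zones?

17

P1, P3 cover every zone at install cost 6 + 11 = 17.
Any cover uses at least 2 sensor positions; among all covering selections none totals below 17.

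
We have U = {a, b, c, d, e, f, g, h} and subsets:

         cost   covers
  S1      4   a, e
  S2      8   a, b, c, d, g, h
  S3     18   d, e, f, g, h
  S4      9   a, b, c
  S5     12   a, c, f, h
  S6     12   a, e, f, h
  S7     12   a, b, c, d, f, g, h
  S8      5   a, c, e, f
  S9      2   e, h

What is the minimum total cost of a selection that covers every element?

13

S2, S8 cover every element at cost 8 + 5 = 13.
Any cover uses at least 2 sets; among all covering selections none totals below 13.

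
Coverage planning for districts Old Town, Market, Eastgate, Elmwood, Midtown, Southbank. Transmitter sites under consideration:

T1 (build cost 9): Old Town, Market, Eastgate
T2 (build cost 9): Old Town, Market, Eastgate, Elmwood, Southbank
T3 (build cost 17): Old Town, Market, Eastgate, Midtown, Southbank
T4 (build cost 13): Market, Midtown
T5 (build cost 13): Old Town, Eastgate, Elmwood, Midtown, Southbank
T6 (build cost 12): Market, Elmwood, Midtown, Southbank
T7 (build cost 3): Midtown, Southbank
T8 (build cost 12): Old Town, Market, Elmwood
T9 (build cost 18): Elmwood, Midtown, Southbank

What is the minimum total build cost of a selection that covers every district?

12

T2, T7 cover every district at build cost 9 + 3 = 12.
Any cover uses at least 2 transmitter sites; among all covering selections none totals below 12.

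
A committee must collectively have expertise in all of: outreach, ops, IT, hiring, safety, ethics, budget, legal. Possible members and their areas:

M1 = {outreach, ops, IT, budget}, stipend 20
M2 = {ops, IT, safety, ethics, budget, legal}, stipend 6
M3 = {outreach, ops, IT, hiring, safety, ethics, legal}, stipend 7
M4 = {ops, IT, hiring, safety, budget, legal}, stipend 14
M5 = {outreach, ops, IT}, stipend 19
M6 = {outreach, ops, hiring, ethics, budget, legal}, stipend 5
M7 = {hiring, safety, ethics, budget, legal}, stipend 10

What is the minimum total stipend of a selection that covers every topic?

M2, M6 cover every topic at stipend 6 + 5 = 11.
Any cover uses at least 2 members; among all covering selections none totals below 11.

11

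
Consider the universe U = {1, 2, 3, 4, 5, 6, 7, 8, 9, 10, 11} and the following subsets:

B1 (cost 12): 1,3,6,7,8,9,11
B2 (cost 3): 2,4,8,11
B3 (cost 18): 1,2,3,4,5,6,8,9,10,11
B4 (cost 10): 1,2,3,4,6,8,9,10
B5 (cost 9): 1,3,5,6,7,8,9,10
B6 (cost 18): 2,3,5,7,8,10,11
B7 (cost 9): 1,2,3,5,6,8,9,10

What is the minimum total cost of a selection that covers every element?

B2, B5 cover every element at cost 3 + 9 = 12.
Any cover uses at least 2 sets; among all covering selections none totals below 12.

12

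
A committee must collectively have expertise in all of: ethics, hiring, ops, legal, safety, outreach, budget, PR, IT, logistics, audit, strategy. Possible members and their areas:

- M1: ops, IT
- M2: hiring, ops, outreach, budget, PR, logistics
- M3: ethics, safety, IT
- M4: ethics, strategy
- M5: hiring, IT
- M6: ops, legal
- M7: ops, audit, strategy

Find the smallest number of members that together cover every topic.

M2, M3, M6, M7 together cover {ethics, hiring, ops, legal, safety, outreach, budget, PR, IT, logistics, audit, strategy} — every topic.
No 3 of the 7 members cover everything (all 35 triples fall short), so 4 is minimum.

4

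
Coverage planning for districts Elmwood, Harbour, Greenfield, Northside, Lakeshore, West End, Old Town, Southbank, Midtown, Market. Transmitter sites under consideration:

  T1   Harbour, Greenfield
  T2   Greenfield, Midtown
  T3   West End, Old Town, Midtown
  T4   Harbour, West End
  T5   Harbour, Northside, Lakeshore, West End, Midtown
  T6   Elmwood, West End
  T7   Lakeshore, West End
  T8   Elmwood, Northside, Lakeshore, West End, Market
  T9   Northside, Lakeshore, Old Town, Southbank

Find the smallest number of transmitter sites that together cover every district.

4

T1, T2, T8, T9 together cover {Elmwood, Harbour, Greenfield, Northside, Lakeshore, West End, Old Town, Southbank, Midtown, Market} — every district.
No 3 of the 9 transmitter sites cover everything (all 84 triples fall short), so 4 is minimum.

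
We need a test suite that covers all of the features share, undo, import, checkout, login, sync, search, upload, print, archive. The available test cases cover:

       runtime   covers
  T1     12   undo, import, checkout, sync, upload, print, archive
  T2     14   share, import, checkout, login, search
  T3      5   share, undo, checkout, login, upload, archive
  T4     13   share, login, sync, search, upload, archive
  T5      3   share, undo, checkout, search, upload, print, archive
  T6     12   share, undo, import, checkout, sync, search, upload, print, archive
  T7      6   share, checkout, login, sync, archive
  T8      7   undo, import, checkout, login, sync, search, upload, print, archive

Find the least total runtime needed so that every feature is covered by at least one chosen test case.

10

T5, T8 cover every feature at runtime 3 + 7 = 10.
Any cover uses at least 2 test cases; among all covering selections none totals below 10.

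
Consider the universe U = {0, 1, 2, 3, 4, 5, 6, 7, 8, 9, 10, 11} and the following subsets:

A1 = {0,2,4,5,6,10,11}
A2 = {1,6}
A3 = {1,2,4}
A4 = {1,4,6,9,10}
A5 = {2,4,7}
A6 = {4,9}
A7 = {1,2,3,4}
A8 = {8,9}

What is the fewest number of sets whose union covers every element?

A1, A5, A7, A8 together cover {0, 1, 2, 3, 4, 5, 6, 7, 8, 9, 10, 11} — every element.
No 3 of the 8 sets cover everything (all 56 triples fall short), so 4 is minimum.

4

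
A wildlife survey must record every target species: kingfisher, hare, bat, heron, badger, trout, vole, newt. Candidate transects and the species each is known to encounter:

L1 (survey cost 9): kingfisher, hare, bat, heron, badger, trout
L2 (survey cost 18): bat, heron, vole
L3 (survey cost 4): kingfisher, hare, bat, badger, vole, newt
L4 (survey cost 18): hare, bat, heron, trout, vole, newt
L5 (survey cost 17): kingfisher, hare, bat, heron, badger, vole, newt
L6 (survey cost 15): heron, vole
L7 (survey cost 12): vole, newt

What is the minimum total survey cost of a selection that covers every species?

13

L1, L3 cover every species at survey cost 9 + 4 = 13.
Any cover uses at least 2 transects; among all covering selections none totals below 13.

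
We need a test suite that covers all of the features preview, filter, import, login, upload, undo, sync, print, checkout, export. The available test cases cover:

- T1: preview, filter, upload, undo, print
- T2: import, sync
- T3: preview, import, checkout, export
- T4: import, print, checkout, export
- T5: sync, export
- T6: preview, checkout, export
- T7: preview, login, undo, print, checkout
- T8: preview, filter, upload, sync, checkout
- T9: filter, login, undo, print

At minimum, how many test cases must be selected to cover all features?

T3, T7, T8 together cover {preview, filter, import, login, upload, undo, sync, print, checkout, export} — every feature.
No 2 of the 9 test cases cover everything (all 36 pairs fall short), so 3 is minimum.
Greedy (largest uncovered first) would take T1, T3, T2, T7 — 4 test cases — but 3 suffice.

3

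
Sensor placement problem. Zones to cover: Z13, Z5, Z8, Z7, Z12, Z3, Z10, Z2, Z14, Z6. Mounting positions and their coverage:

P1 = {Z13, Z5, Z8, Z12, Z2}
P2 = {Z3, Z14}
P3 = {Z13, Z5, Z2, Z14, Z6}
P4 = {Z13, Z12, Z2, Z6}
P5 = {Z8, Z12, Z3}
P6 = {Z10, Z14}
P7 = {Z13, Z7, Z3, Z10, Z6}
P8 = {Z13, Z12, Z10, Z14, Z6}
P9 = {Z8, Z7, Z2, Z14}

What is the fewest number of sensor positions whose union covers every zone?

3

P1, P2, P7 together cover {Z13, Z5, Z8, Z7, Z12, Z3, Z10, Z2, Z14, Z6} — every zone.
No 2 of the 9 sensor positions cover everything (all 36 pairs fall short), so 3 is minimum.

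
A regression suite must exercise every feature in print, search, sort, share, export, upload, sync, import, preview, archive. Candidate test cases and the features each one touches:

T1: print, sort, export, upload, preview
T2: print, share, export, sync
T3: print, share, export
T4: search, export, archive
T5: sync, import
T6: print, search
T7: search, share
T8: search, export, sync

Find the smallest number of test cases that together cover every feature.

T1, T2, T4, T5 together cover {print, search, sort, share, export, upload, sync, import, preview, archive} — every feature.
No 3 of the 8 test cases cover everything (all 56 triples fall short), so 4 is minimum.

4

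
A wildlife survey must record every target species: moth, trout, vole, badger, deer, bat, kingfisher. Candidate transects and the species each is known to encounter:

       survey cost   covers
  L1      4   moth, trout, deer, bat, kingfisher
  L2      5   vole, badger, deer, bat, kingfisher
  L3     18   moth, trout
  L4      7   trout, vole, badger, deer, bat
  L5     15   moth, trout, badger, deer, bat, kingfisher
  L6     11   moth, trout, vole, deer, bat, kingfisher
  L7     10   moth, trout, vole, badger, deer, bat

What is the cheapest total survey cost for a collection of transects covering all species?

9

L1, L2 cover every species at survey cost 4 + 5 = 9.
Any cover uses at least 2 transects; among all covering selections none totals below 9.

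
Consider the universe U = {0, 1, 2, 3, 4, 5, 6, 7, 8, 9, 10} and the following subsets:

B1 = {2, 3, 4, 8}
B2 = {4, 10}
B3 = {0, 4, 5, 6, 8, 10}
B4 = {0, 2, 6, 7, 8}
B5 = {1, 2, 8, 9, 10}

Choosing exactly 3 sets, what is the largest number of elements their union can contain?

Choosing B1, B3, B5 covers {0, 1, 2, 3, 4, 5, 6, 8, 9, 10} — 10 elements.
No choice of 3 sets does better; here 7 is left uncovered.

10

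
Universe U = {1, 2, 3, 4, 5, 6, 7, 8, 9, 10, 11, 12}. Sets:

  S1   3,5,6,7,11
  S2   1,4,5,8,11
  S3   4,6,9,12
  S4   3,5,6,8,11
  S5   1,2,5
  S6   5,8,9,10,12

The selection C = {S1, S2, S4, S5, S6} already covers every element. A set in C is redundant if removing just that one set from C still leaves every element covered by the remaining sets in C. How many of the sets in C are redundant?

Drop S1: 7 uncovered — not redundant.
Drop S2: 4 uncovered — not redundant.
Drop S4: the rest still cover every element — redundant.
Drop S5: 2 uncovered — not redundant.
Drop S6: 9, 10, 12 uncovered — not redundant.
1 redundant: S4.

1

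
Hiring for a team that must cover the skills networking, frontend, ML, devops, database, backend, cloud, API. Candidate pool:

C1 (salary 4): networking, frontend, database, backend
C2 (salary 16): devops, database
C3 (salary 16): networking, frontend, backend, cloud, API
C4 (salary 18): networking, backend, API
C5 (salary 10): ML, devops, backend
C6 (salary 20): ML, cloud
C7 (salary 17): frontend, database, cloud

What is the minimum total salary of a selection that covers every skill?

C1, C3, C5 cover every skill at salary 4 + 16 + 10 = 30.
Any cover uses at least 3 candidates; among all covering selections none totals below 30.

30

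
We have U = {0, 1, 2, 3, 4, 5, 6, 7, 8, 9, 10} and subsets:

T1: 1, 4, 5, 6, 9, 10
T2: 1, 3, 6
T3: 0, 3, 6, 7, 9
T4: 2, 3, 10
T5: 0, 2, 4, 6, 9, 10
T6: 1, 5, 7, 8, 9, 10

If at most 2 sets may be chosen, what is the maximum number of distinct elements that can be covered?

10

Choosing T5, T6 covers {0, 1, 2, 4, 5, 6, 7, 8, 9, 10} — 10 elements.
No choice of 2 sets does better; here 3 is left uncovered.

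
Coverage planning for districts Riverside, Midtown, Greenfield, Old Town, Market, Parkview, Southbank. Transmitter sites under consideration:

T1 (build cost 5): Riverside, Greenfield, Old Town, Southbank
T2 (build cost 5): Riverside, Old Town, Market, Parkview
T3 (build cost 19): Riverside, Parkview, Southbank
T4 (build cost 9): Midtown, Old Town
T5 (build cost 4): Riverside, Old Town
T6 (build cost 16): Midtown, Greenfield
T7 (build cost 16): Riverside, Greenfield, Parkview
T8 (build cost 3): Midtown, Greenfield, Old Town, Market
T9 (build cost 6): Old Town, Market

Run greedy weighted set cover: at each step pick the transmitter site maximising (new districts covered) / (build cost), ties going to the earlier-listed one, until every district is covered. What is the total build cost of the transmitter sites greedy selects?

Pick 1: T8 adds 4 new (Midtown, Greenfield, Old Town, Market) at build cost 3 (ratio 4/3).
Pick 2: T1 adds 2 new (Riverside, Southbank) at build cost 5 (ratio 2/5).
Pick 3: T2 adds 1 new (Parkview) at build cost 5 (ratio 1/5).
Greedy total build cost: 3 + 5 + 5 = 13.

13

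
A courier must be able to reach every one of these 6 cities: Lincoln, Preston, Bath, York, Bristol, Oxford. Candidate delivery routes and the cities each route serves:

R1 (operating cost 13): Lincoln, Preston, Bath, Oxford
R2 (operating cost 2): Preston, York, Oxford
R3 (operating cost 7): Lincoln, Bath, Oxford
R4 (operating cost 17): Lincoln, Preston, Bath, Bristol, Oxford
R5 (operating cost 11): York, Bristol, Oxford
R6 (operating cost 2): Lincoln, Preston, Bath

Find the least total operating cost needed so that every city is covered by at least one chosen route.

R5, R6 cover every city at operating cost 11 + 2 = 13.
Any cover uses at least 2 routes; among all covering selections none totals below 13.
Greedy by coverage-per-operating cost would pick R2, R6, R5 for 15 — worse than the optimum 13.

13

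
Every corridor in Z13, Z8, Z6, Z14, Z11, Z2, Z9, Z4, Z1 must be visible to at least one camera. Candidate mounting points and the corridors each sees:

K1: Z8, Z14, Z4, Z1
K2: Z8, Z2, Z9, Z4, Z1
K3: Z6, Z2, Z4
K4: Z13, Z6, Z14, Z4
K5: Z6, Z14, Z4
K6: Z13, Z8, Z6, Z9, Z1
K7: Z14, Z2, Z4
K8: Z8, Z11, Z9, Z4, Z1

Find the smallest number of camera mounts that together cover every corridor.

3

K2, K4, K8 together cover {Z13, Z8, Z6, Z14, Z11, Z2, Z9, Z4, Z1} — every corridor.
No 2 of the 8 camera mounts cover everything (all 28 pairs fall short), so 3 is minimum.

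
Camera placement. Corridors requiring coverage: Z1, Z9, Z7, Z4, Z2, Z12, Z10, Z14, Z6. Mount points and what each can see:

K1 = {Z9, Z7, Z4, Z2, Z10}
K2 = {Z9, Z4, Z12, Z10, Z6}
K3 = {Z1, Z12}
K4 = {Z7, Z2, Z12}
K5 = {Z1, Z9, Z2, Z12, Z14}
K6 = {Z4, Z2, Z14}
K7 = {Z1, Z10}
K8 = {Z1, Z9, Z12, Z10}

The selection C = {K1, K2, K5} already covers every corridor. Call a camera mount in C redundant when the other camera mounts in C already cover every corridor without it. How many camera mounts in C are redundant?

0

Drop K1: Z7 uncovered — not redundant.
Drop K2: Z6 uncovered — not redundant.
Drop K5: Z1, Z14 uncovered — not redundant.
None of the camera mounts in C is redundant.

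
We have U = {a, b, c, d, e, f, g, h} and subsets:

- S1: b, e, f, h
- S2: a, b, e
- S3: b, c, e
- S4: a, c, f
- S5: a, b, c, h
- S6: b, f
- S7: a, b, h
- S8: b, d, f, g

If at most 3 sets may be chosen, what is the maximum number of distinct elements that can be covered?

Choosing S1, S4, S8 covers {a, b, c, d, e, f, g, h} — 8 elements.
That is all 8 elements.

8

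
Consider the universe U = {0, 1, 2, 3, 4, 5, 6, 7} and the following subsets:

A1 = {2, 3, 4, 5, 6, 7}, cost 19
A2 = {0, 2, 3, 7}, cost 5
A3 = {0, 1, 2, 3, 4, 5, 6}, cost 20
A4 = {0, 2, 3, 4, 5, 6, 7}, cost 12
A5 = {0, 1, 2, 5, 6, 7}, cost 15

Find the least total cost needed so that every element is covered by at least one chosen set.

A2, A3 cover every element at cost 5 + 20 = 25.
Any cover uses at least 2 sets; among all covering selections none totals below 25.

25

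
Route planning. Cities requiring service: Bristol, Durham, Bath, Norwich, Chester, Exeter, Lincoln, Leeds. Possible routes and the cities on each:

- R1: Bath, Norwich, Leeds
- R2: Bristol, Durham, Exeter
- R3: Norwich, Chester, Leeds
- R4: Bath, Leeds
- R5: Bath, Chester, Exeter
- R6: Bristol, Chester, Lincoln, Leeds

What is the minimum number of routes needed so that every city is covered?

3

R1, R2, R6 together cover {Bristol, Durham, Bath, Norwich, Chester, Exeter, Lincoln, Leeds} — every city.
No 2 of the 6 routes cover everything (all 15 pairs fall short), so 3 is minimum.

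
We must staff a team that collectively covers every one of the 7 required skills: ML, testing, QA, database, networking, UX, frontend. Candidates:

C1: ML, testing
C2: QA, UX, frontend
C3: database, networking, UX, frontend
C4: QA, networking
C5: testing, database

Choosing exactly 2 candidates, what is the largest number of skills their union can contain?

Choosing C1, C3 covers {ML, testing, database, networking, UX, frontend} — 6 skills.
No choice of 2 candidates does better; here QA is left uncovered.

6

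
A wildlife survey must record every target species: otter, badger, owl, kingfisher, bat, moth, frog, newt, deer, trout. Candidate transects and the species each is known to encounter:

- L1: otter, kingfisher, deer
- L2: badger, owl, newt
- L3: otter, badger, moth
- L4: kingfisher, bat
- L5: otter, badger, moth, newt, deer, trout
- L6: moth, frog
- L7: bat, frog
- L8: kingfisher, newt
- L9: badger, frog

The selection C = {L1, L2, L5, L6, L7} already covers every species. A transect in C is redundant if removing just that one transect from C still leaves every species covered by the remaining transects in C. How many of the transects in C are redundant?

Drop L1: kingfisher uncovered — not redundant.
Drop L2: owl uncovered — not redundant.
Drop L5: trout uncovered — not redundant.
Drop L6: the rest still cover every species — redundant.
Drop L7: bat uncovered — not redundant.
1 redundant: L6.

1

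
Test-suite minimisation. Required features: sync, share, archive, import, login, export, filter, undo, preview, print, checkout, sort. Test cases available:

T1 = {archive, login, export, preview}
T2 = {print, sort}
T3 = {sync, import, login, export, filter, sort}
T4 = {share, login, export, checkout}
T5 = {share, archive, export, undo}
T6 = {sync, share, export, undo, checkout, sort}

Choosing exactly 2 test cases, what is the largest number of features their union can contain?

Choosing T1, T6 covers {sync, share, archive, login, export, undo, preview, checkout, sort} — 9 features.
No choice of 2 test cases does better; here import, filter, print are left uncovered.

9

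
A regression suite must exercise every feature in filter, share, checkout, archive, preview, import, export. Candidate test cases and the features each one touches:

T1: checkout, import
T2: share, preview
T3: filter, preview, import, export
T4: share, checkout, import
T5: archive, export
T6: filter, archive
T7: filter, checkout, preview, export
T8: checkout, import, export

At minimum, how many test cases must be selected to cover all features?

3

T2, T6, T8 together cover {filter, share, checkout, archive, preview, import, export} — every feature.
No 2 of the 8 test cases cover everything (all 28 pairs fall short), so 3 is minimum.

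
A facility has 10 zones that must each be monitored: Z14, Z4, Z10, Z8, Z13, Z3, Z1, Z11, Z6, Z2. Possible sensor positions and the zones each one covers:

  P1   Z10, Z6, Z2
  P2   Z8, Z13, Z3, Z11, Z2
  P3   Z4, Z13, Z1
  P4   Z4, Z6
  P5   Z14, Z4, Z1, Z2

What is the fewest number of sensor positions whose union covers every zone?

P1, P2, P5 together cover {Z14, Z4, Z10, Z8, Z13, Z3, Z1, Z11, Z6, Z2} — every zone.
No 2 of the 5 sensor positions cover everything (all 10 pairs fall short), so 3 is minimum.

3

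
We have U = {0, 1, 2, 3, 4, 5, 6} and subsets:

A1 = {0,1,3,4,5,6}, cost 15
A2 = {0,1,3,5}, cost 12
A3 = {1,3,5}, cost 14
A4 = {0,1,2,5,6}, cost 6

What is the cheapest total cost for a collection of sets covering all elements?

21

A1, A4 cover every element at cost 15 + 6 = 21.
Any cover uses at least 2 sets; among all covering selections none totals below 21.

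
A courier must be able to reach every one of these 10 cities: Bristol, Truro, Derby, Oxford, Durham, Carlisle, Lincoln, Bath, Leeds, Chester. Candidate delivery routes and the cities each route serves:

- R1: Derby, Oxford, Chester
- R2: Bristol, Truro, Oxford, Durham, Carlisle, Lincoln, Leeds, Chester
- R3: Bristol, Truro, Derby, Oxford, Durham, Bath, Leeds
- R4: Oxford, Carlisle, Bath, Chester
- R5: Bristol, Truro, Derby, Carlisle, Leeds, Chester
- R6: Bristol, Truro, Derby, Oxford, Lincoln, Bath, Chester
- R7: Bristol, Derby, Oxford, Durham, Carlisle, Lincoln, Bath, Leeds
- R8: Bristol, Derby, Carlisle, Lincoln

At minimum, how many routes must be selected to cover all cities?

2

R2, R3 together cover {Bristol, Truro, Derby, Oxford, Durham, Carlisle, Lincoln, Bath, Leeds, Chester} — every city.
No single route contains all 10 cities, so 2 is optimal.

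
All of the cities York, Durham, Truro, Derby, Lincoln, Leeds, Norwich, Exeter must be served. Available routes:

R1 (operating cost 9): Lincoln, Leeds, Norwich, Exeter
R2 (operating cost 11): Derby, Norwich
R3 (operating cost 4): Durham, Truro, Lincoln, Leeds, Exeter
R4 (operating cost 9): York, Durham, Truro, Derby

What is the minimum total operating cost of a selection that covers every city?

R1, R4 cover every city at operating cost 9 + 9 = 18.
Any cover uses at least 2 routes; among all covering selections none totals below 18.
Greedy by coverage-per-operating cost would pick R3, R4, R1 for 22 — worse than the optimum 18.

18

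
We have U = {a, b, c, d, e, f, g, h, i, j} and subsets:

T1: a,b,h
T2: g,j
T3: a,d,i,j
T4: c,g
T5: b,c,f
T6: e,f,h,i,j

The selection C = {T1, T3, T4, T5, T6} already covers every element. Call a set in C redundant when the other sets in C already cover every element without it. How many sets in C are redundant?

2

Drop T1: the rest still cover every element — redundant.
Drop T3: d uncovered — not redundant.
Drop T4: g uncovered — not redundant.
Drop T5: the rest still cover every element — redundant.
Drop T6: e uncovered — not redundant.
2 redundant: T1, T5.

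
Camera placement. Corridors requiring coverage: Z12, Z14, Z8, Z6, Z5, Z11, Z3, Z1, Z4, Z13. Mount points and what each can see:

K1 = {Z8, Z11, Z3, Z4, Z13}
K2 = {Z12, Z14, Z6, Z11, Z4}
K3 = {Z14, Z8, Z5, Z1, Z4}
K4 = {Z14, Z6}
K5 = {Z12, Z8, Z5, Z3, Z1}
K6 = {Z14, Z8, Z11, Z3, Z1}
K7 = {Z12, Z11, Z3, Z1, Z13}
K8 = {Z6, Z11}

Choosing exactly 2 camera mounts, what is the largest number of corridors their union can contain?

9

Choosing K2, K5 covers {Z12, Z14, Z8, Z6, Z5, Z11, Z3, Z1, Z4} — 9 corridors.
No choice of 2 camera mounts does better; here Z13 is left uncovered.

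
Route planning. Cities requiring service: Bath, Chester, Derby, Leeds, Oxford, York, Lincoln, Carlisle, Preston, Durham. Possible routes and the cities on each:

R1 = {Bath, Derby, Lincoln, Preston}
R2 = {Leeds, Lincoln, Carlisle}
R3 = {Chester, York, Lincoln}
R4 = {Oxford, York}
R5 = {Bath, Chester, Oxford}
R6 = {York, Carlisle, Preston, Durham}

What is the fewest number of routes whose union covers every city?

4

R1, R2, R5, R6 together cover {Bath, Chester, Derby, Leeds, Oxford, York, Lincoln, Carlisle, Preston, Durham} — every city.
No 3 of the 6 routes cover everything (all 20 triples fall short), so 4 is minimum.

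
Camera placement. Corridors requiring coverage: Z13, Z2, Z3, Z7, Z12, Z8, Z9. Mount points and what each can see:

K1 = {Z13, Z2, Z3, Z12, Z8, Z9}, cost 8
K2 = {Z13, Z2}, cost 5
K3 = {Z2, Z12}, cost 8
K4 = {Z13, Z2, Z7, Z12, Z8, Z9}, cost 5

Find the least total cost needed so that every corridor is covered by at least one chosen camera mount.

13

K1, K4 cover every corridor at cost 8 + 5 = 13.
Any cover uses at least 2 camera mounts; among all covering selections none totals below 13.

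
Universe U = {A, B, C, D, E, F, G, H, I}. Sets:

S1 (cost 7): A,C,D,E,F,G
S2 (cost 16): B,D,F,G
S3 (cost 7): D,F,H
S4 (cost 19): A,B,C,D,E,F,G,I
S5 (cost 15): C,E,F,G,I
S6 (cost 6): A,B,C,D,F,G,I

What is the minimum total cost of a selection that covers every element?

20

S1, S3, S6 cover every element at cost 7 + 7 + 6 = 20.
Any cover uses at least 2 sets; among all covering selections none totals below 20.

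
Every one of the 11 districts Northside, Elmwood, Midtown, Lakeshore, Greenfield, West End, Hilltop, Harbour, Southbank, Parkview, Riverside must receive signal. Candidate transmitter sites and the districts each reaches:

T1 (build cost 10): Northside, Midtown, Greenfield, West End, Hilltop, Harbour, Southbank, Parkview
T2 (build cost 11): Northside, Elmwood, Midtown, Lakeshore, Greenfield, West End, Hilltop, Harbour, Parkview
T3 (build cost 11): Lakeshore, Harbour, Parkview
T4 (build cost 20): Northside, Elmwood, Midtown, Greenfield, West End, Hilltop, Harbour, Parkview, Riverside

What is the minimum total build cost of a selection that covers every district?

T1, T2, T4 cover every district at build cost 10 + 11 + 20 = 41.
Any cover uses at least 3 transmitter sites; among all covering selections none totals below 41.

41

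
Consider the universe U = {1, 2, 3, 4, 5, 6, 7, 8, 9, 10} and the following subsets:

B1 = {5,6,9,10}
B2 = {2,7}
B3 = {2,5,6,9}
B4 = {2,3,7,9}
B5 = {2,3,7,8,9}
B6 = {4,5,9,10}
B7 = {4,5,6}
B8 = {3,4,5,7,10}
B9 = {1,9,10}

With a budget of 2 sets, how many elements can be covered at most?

Choosing B1, B5 covers {2, 3, 5, 6, 7, 8, 9, 10} — 8 elements.
No choice of 2 sets does better; here 1, 4 are left uncovered.

8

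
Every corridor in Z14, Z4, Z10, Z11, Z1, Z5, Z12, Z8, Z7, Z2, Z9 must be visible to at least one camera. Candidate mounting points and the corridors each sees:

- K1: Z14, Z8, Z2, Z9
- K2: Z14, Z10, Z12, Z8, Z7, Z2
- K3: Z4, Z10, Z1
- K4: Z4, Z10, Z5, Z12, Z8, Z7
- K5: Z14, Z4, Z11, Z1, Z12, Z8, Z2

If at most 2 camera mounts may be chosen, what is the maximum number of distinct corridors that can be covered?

Choosing K4, K5 covers {Z14, Z4, Z10, Z11, Z1, Z5, Z12, Z8, Z7, Z2} — 10 corridors.
No choice of 2 camera mounts does better; here Z9 is left uncovered.

10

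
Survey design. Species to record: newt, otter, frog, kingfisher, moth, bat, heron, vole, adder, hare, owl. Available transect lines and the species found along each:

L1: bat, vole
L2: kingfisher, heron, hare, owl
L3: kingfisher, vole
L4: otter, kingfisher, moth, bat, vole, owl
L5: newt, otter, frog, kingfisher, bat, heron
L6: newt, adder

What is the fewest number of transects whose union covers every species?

L2, L4, L5, L6 together cover {newt, otter, frog, kingfisher, moth, bat, heron, vole, adder, hare, owl} — every species.
No 3 of the 6 transects cover everything (all 20 triples fall short), so 4 is minimum.

4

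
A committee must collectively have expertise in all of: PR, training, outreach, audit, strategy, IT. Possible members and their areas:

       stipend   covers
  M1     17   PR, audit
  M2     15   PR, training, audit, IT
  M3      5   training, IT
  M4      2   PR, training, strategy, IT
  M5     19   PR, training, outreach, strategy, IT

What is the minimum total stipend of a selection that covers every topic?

M2, M5 cover every topic at stipend 15 + 19 = 34.
Any cover uses at least 2 members; among all covering selections none totals below 34.
Greedy by coverage-per-stipend would pick M4, M2, M5 for 36 — worse than the optimum 34.

34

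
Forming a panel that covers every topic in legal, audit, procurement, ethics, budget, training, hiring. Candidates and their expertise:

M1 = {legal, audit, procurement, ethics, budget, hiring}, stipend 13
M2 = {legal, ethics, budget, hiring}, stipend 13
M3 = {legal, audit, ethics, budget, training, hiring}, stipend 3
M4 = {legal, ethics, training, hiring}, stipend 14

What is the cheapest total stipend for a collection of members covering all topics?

M1, M3 cover every topic at stipend 13 + 3 = 16.
Any cover uses at least 2 members; among all covering selections none totals below 16.

16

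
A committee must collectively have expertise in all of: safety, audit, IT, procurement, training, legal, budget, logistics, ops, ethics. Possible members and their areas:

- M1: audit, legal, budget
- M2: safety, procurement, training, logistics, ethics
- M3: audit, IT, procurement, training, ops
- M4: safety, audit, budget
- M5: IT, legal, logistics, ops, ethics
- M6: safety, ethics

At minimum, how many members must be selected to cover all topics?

3

M1, M2, M3 together cover {safety, audit, IT, procurement, training, legal, budget, logistics, ops, ethics} — every topic.
No 2 of the 6 members cover everything (all 15 pairs fall short), so 3 is minimum.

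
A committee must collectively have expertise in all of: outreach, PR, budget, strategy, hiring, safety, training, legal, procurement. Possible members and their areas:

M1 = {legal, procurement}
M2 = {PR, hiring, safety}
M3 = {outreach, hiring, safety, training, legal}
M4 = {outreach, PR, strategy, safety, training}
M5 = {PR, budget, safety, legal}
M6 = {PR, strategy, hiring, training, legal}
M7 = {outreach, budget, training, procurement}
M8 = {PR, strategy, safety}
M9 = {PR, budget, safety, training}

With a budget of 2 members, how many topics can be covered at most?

Choosing M6, M7 covers {outreach, PR, budget, strategy, hiring, training, legal, procurement} — 8 topics.
No choice of 2 members does better; here safety is left uncovered.

8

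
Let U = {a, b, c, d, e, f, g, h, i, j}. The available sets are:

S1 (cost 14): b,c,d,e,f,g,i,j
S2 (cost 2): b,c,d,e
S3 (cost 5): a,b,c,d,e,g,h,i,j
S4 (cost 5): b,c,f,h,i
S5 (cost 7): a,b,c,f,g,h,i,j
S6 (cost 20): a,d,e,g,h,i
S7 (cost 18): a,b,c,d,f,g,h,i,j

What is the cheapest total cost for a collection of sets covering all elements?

S2, S5 cover every element at cost 2 + 7 = 9.
Any cover uses at least 2 sets; among all covering selections none totals below 9.
Greedy by coverage-per-cost would pick S2, S3, S4 for 12 — worse than the optimum 9.

9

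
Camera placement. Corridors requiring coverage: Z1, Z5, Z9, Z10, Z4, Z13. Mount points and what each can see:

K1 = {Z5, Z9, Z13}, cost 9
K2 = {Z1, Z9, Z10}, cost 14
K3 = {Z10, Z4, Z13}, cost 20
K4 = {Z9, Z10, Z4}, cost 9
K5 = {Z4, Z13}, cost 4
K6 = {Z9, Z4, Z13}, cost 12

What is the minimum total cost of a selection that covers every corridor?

27

K1, K2, K5 cover every corridor at cost 9 + 14 + 4 = 27.
Any cover uses at least 3 camera mounts; among all covering selections none totals below 27.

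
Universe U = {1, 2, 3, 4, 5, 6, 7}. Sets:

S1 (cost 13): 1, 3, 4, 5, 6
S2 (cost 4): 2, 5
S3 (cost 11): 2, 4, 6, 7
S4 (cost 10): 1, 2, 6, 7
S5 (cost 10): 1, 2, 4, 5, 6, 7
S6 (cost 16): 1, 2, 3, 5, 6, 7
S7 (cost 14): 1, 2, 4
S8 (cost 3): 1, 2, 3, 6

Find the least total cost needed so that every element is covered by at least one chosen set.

S5, S8 cover every element at cost 10 + 3 = 13.
Any cover uses at least 2 sets; among all covering selections none totals below 13.

13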